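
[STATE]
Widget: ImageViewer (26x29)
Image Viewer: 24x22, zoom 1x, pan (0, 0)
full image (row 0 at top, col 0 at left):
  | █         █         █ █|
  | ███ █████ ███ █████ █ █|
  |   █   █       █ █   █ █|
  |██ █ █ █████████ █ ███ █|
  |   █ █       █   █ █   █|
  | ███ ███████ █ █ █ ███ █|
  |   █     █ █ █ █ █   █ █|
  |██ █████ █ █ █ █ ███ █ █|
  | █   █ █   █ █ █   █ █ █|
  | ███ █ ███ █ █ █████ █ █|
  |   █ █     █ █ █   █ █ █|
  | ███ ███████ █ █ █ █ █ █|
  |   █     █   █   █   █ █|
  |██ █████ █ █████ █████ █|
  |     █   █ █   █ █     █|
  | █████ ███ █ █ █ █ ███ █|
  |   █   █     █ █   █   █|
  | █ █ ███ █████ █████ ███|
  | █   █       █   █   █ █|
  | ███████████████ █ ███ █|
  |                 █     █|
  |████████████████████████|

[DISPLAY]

 █         █         █ █  
 ███ █████ ███ █████ █ █  
   █   █       █ █   █ █  
██ █ █ █████████ █ ███ █  
   █ █       █   █ █   █  
 ███ ███████ █ █ █ ███ █  
   █     █ █ █ █ █   █ █  
██ █████ █ █ █ █ ███ █ █  
 █   █ █   █ █ █   █ █ █  
 ███ █ ███ █ █ █████ █ █  
   █ █     █ █ █   █ █ █  
 ███ ███████ █ █ █ █ █ █  
   █     █   █   █   █ █  
██ █████ █ █████ █████ █  
     █   █ █   █ █     █  
 █████ ███ █ █ █ █ ███ █  
   █   █     █ █   █   █  
 █ █ ███ █████ █████ ███  
 █   █       █   █   █ █  
 ███████████████ █ ███ █  
                 █     █  
████████████████████████  
                          
                          
                          
                          
                          
                          
                          


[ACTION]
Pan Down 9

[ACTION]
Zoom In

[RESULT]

      ██  ██              
  ██████  ██████████████  
  ██████  ██████████████  
      ██          ██  ██  
      ██          ██  ██  
████  ██████████  ██  ██  
████  ██████████  ██  ██  
  ██      ██  ██      ██  
  ██      ██  ██      ██  
  ██████  ██  ██████  ██  
  ██████  ██  ██████  ██  
      ██  ██          ██  
      ██  ██          ██  
  ██████  ██████████████  
  ██████  ██████████████  
      ██          ██      
      ██          ██      
████  ██████████  ██  ████
████  ██████████  ██  ████
          ██      ██  ██  
          ██      ██  ██  
  ██████████  ██████  ██  
  ██████████  ██████  ██  
      ██      ██          
      ██      ██          
  ██  ██  ██████  ████████
  ██  ██  ██████  ████████
  ██      ██              
  ██      ██              


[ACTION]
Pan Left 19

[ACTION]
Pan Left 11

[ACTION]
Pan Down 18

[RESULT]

████  ██████████  ██  ████
          ██      ██  ██  
          ██      ██  ██  
  ██████████  ██████  ██  
  ██████████  ██████  ██  
      ██      ██          
      ██      ██          
  ██  ██  ██████  ████████
  ██  ██  ██████  ████████
  ██      ██              
  ██      ██              
  ████████████████████████
  ████████████████████████
                          
                          
██████████████████████████
██████████████████████████
                          
                          
                          
                          
                          
                          
                          
                          
                          
                          
                          
                          


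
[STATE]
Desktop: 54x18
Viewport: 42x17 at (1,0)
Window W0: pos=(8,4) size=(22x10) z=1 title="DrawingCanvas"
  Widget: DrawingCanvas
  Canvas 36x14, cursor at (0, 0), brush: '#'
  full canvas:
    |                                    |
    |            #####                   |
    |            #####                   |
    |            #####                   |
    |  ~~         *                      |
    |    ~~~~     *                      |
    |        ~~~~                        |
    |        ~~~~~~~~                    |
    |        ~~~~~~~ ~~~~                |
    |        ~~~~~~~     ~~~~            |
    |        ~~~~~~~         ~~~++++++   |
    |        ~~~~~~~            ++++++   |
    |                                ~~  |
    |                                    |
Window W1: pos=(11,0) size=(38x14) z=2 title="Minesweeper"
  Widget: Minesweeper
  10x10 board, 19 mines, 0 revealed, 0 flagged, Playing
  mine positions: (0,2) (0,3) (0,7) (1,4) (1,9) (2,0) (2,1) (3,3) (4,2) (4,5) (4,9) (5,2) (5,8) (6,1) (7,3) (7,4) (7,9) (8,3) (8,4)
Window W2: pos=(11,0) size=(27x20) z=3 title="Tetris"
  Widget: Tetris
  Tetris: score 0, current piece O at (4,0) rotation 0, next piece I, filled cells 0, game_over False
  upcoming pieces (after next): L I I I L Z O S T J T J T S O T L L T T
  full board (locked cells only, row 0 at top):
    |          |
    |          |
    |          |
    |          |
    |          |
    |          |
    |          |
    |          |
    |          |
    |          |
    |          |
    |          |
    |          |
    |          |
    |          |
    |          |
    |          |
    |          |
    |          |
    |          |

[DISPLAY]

          ┏━━━━━━━━━━━━━━━━━━━━━━━━━┓━━━━━
          ┃ Tetris                  ┃     
          ┠─────────────────────────┨─────
          ┃          │Next:         ┃     
       ┏━━┃          │████          ┃     
       ┃ D┃          │              ┃     
       ┠──┃          │              ┃     
       ┃+ ┃          │              ┃     
       ┃  ┃          │              ┃     
       ┃  ┃          │Score:        ┃     
       ┃  ┃          │0             ┃     
       ┃  ┃          │              ┃     
       ┃  ┃          │              ┃     
       ┗━━┃          │              ┃━━━━━
          ┃          │              ┃     
          ┃          │              ┃     
          ┃          │              ┃     


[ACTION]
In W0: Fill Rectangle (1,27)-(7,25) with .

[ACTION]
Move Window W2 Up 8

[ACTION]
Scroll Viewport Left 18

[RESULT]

           ┏━━━━━━━━━━━━━━━━━━━━━━━━━┓━━━━
           ┃ Tetris                  ┃    
           ┠─────────────────────────┨────
           ┃          │Next:         ┃    
        ┏━━┃          │████          ┃    
        ┃ D┃          │              ┃    
        ┠──┃          │              ┃    
        ┃+ ┃          │              ┃    
        ┃  ┃          │              ┃    
        ┃  ┃          │Score:        ┃    
        ┃  ┃          │0             ┃    
        ┃  ┃          │              ┃    
        ┃  ┃          │              ┃    
        ┗━━┃          │              ┃━━━━
           ┃          │              ┃    
           ┃          │              ┃    
           ┃          │              ┃    


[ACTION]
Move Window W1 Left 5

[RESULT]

      ┏━━━━┏━━━━━━━━━━━━━━━━━━━━━━━━━┓━━━━
      ┃ Min┃ Tetris                  ┃    
      ┠────┠─────────────────────────┨────
      ┃■■■■┃          │Next:         ┃    
      ┃■■■■┃          │████          ┃    
      ┃■■■■┃          │              ┃    
      ┃■■■■┃          │              ┃    
      ┃■■■■┃          │              ┃    
      ┃■■■■┃          │              ┃    
      ┃■■■■┃          │Score:        ┃    
      ┃■■■■┃          │0             ┃    
      ┃■■■■┃          │              ┃    
      ┃■■■■┃          │              ┃    
      ┗━━━━┃          │              ┃━━━━
           ┃          │              ┃    
           ┃          │              ┃    
           ┃          │              ┃    


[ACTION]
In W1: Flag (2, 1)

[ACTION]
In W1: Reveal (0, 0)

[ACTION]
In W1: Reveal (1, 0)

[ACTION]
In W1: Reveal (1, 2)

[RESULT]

      ┏━━━━┏━━━━━━━━━━━━━━━━━━━━━━━━━┓━━━━
      ┃ Min┃ Tetris                  ┃    
      ┠────┠─────────────────────────┨────
      ┃ 1■■┃          │Next:         ┃    
      ┃233■┃          │████          ┃    
      ┃■⚑■■┃          │              ┃    
      ┃■■■■┃          │              ┃    
      ┃■■■■┃          │              ┃    
      ┃■■■■┃          │              ┃    
      ┃■■■■┃          │Score:        ┃    
      ┃■■■■┃          │0             ┃    
      ┃■■■■┃          │              ┃    
      ┃■■■■┃          │              ┃    
      ┗━━━━┃          │              ┃━━━━
           ┃          │              ┃    
           ┃          │              ┃    
           ┃          │              ┃    


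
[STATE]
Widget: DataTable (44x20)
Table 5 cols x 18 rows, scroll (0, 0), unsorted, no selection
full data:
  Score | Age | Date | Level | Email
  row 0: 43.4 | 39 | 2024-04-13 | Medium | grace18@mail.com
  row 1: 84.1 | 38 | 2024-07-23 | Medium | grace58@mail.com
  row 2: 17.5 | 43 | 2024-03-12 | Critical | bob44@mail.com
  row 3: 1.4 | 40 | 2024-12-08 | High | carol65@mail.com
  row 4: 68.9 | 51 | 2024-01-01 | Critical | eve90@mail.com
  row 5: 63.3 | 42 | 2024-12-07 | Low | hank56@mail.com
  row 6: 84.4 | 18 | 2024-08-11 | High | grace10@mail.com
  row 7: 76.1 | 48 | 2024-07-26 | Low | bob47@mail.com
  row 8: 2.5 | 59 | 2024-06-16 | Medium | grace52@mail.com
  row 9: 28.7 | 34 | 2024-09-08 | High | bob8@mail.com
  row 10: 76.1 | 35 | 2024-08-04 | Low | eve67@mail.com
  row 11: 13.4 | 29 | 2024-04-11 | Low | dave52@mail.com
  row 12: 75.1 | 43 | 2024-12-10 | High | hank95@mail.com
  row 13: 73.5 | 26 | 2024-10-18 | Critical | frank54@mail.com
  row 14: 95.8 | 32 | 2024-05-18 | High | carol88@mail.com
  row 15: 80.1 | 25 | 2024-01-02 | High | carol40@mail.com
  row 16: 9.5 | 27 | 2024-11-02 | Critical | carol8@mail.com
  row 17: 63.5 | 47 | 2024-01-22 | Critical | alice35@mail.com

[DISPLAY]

Score│Age│Date      │Level   │Email         
─────┼───┼──────────┼────────┼──────────────
43.4 │39 │2024-04-13│Medium  │grace18@mail.c
84.1 │38 │2024-07-23│Medium  │grace58@mail.c
17.5 │43 │2024-03-12│Critical│bob44@mail.com
1.4  │40 │2024-12-08│High    │carol65@mail.c
68.9 │51 │2024-01-01│Critical│eve90@mail.com
63.3 │42 │2024-12-07│Low     │hank56@mail.co
84.4 │18 │2024-08-11│High    │grace10@mail.c
76.1 │48 │2024-07-26│Low     │bob47@mail.com
2.5  │59 │2024-06-16│Medium  │grace52@mail.c
28.7 │34 │2024-09-08│High    │bob8@mail.com 
76.1 │35 │2024-08-04│Low     │eve67@mail.com
13.4 │29 │2024-04-11│Low     │dave52@mail.co
75.1 │43 │2024-12-10│High    │hank95@mail.co
73.5 │26 │2024-10-18│Critical│frank54@mail.c
95.8 │32 │2024-05-18│High    │carol88@mail.c
80.1 │25 │2024-01-02│High    │carol40@mail.c
9.5  │27 │2024-11-02│Critical│carol8@mail.co
63.5 │47 │2024-01-22│Critical│alice35@mail.c


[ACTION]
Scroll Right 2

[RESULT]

ore│Age│Date      │Level   │Email           
───┼───┼──────────┼────────┼────────────────
.4 │39 │2024-04-13│Medium  │grace18@mail.com
.1 │38 │2024-07-23│Medium  │grace58@mail.com
.5 │43 │2024-03-12│Critical│bob44@mail.com  
4  │40 │2024-12-08│High    │carol65@mail.com
.9 │51 │2024-01-01│Critical│eve90@mail.com  
.3 │42 │2024-12-07│Low     │hank56@mail.com 
.4 │18 │2024-08-11│High    │grace10@mail.com
.1 │48 │2024-07-26│Low     │bob47@mail.com  
5  │59 │2024-06-16│Medium  │grace52@mail.com
.7 │34 │2024-09-08│High    │bob8@mail.com   
.1 │35 │2024-08-04│Low     │eve67@mail.com  
.4 │29 │2024-04-11│Low     │dave52@mail.com 
.1 │43 │2024-12-10│High    │hank95@mail.com 
.5 │26 │2024-10-18│Critical│frank54@mail.com
.8 │32 │2024-05-18│High    │carol88@mail.com
.1 │25 │2024-01-02│High    │carol40@mail.com
5  │27 │2024-11-02│Critical│carol8@mail.com 
.5 │47 │2024-01-22│Critical│alice35@mail.com


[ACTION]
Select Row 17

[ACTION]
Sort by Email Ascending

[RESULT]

ore│Age│Date      │Level   │Email          ▲
───┼───┼──────────┼────────┼────────────────
.5 │47 │2024-01-22│Critical│alice35@mail.com
.5 │43 │2024-03-12│Critical│bob44@mail.com  
.1 │48 │2024-07-26│Low     │bob47@mail.com  
.7 │34 │2024-09-08│High    │bob8@mail.com   
.1 │25 │2024-01-02│High    │carol40@mail.com
4  │40 │2024-12-08│High    │carol65@mail.com
.8 │32 │2024-05-18│High    │carol88@mail.com
5  │27 │2024-11-02│Critical│carol8@mail.com 
.4 │29 │2024-04-11│Low     │dave52@mail.com 
.1 │35 │2024-08-04│Low     │eve67@mail.com  
.9 │51 │2024-01-01│Critical│eve90@mail.com  
.5 │26 │2024-10-18│Critical│frank54@mail.com
.4 │18 │2024-08-11│High    │grace10@mail.com
.4 │39 │2024-04-13│Medium  │grace18@mail.com
5  │59 │2024-06-16│Medium  │grace52@mail.com
.1 │38 │2024-07-23│Medium  │grace58@mail.com
.3 │42 │2024-12-07│Low     │hank56@mail.com 
.1 │43 │2024-12-10│High    │hank95@mail.com 


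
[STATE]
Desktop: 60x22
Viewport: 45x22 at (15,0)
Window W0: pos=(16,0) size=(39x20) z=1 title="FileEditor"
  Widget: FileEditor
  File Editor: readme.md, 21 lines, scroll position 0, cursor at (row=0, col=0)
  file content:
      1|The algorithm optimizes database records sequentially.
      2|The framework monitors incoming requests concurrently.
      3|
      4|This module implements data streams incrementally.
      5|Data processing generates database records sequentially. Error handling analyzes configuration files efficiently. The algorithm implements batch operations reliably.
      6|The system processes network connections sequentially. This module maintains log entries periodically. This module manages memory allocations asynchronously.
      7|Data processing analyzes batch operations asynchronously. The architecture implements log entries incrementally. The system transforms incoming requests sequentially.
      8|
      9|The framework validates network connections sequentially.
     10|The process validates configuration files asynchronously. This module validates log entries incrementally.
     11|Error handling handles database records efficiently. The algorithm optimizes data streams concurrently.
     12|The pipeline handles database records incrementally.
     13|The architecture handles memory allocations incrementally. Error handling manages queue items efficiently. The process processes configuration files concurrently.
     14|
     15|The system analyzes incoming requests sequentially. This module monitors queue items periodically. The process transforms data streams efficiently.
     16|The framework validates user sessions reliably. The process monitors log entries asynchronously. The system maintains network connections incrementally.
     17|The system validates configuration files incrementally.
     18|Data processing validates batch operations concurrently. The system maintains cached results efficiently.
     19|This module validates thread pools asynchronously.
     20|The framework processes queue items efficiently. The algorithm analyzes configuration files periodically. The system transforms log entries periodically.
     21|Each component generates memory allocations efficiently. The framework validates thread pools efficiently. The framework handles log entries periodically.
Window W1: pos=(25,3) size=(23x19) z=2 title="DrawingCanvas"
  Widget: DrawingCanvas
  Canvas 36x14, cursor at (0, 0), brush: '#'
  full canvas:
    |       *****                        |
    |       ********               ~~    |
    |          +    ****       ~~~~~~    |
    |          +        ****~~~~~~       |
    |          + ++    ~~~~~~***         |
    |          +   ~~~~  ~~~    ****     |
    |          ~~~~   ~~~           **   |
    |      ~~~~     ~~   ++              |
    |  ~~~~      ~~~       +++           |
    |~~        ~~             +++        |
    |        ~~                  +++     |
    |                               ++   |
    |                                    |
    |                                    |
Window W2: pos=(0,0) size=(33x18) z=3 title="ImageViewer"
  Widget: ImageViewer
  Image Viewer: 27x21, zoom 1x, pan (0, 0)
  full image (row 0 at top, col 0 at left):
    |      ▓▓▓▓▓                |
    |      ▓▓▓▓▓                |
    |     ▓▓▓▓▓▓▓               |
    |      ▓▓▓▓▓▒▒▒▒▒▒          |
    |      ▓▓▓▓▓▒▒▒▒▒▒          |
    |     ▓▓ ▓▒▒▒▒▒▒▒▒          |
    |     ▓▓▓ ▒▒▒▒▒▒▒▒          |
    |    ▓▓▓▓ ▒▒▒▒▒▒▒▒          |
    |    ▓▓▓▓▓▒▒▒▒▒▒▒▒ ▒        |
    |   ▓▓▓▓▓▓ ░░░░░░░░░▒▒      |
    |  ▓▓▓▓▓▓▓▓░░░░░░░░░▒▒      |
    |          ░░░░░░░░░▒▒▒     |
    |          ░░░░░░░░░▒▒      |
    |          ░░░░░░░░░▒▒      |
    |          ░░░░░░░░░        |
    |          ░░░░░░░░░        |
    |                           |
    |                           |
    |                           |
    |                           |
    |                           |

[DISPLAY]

━━━━━━━━━━━━━━━━━┓━━━━━━━━━━━━━━━━━━━━━┓     
                 ┃                     ┃     
─────────────────┨─────────────────────┨     
                 ┃━━━━━━━━━━━━━━┓e rec▲┃     
                 ┃gCanvas       ┃ requ█┃     
                 ┃──────────────┨     ░┃     
▒▒▒              ┃*****         ┃eams ░┃     
▒▒▒              ┃********      ┃ase r░┃     
▒▒▒              ┃   +    ****  ┃nnect░┃     
▒▒▒              ┃   +        **┃opera░┃     
▒▒▒              ┃   + ++    ~~~┃     ░┃     
▒▒▒ ▒            ┃   +   ~~~~  ~┃ conn░┃     
░░░░░▒▒          ┃   ~~~~   ~~~ ┃tion ░┃     
░░░░░▒▒          ┃~~~     ~~   +┃ reco░┃     
░░░░░▒▒▒         ┃     ~~~      ┃ecord░┃     
░░░░░▒▒          ┃   ~~         ┃ allo░┃     
░░░░░▒▒          ┃ ~~           ┃     ░┃     
━━━━━━━━━━━━━━━━━┛              ┃quest░┃     
 ┃The fram┃                     ┃ssion▼┃     
 ┗━━━━━━━━┃                     ┃━━━━━━┛     
          ┃                     ┃            
          ┗━━━━━━━━━━━━━━━━━━━━━┛            


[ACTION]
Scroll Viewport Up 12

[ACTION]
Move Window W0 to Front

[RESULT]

━┏━━━━━━━━━━━━━━━━━━━━━━━━━━━━━━━━━━━━━┓     
 ┃ FileEditor                          ┃     
─┠─────────────────────────────────────┨     
 ┃█he algorithm optimizes database rec▲┃     
 ┃The framework monitors incoming requ█┃     
 ┃                                    ░┃     
▒┃This module implements data streams ░┃     
▒┃Data processing generates database r░┃     
▒┃The system processes network connect░┃     
▒┃Data processing analyzes batch opera░┃     
▒┃                                    ░┃     
▒┃The framework validates network conn░┃     
░┃The process validates configuration ░┃     
░┃Error handling handles database reco░┃     
░┃The pipeline handles database record░┃     
░┃The architecture handles memory allo░┃     
░┃                                    ░┃     
━┃The system analyzes incoming request░┃     
 ┃The framework validates user session▼┃     
 ┗━━━━━━━━━━━━━━━━━━━━━━━━━━━━━━━━━━━━━┛     
          ┃                     ┃            
          ┗━━━━━━━━━━━━━━━━━━━━━┛            


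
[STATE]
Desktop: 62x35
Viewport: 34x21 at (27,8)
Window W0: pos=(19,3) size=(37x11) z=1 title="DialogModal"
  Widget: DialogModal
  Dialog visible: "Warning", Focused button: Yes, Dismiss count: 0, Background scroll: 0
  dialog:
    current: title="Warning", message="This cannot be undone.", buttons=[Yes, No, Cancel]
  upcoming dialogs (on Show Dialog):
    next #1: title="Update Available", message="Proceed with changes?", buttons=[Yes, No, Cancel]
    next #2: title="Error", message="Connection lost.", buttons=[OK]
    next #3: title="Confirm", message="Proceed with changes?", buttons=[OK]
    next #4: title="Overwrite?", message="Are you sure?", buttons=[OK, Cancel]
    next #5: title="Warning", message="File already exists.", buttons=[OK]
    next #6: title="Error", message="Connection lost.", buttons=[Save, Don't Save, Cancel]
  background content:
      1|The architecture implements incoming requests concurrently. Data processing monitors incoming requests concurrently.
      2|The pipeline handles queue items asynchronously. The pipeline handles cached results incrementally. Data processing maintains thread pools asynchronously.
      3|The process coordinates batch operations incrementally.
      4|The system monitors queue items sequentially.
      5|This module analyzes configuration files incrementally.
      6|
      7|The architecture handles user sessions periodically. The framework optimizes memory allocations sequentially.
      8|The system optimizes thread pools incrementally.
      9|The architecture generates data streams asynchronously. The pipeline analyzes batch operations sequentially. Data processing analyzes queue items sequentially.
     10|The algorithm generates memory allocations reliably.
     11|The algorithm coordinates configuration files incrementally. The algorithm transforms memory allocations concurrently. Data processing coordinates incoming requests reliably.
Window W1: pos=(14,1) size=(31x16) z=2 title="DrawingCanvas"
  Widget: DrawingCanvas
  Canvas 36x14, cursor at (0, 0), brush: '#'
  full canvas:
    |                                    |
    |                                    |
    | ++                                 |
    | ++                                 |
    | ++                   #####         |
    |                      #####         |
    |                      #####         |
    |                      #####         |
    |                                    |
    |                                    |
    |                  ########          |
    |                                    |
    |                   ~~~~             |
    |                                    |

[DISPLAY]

          #####  ┃    │opera┃     
          #####  ┃ne. │s seq┃     
          #####  ┃    │tion ┃     
          #####  ┃────┘     ┃     
                 ┃user sessi┃     
                 ┃━━━━━━━━━━┛     
      ########   ┃                
                 ┃                
━━━━━━━━━━━━━━━━━┛                
                                  
                                  
                                  
                                  
                                  
                                  
                                  
                                  
                                  
                                  
                                  
                                  


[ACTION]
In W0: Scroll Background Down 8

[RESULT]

          #####  ┃    │igura┃     
          #####  ┃ne. │     ┃     
          #####  ┃    │     ┃     
          #####  ┃────┘     ┃     
                 ┃          ┃     
                 ┃━━━━━━━━━━┛     
      ########   ┃                
                 ┃                
━━━━━━━━━━━━━━━━━┛                
                                  
                                  
                                  
                                  
                                  
                                  
                                  
                                  
                                  
                                  
                                  
                                  


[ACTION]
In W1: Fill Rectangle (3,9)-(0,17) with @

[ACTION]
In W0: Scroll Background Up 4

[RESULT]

          #####  ┃    │sessi┃     
          #####  ┃ne. │ols i┃     
          #####  ┃    │a str┃     
          #####  ┃────┘ allo┃     
                 ┃ configura┃     
                 ┃━━━━━━━━━━┛     
      ########   ┃                
                 ┃                
━━━━━━━━━━━━━━━━━┛                
                                  
                                  
                                  
                                  
                                  
                                  
                                  
                                  
                                  
                                  
                                  
                                  


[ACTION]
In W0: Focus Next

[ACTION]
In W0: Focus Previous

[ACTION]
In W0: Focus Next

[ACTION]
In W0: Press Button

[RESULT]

          #####  ┃user sessi┃     
          #####  ┃ad pools i┃     
          #####  ┃s data str┃     
          #####  ┃emory allo┃     
                 ┃ configura┃     
                 ┃━━━━━━━━━━┛     
      ########   ┃                
                 ┃                
━━━━━━━━━━━━━━━━━┛                
                                  
                                  
                                  
                                  
                                  
                                  
                                  
                                  
                                  
                                  
                                  
                                  


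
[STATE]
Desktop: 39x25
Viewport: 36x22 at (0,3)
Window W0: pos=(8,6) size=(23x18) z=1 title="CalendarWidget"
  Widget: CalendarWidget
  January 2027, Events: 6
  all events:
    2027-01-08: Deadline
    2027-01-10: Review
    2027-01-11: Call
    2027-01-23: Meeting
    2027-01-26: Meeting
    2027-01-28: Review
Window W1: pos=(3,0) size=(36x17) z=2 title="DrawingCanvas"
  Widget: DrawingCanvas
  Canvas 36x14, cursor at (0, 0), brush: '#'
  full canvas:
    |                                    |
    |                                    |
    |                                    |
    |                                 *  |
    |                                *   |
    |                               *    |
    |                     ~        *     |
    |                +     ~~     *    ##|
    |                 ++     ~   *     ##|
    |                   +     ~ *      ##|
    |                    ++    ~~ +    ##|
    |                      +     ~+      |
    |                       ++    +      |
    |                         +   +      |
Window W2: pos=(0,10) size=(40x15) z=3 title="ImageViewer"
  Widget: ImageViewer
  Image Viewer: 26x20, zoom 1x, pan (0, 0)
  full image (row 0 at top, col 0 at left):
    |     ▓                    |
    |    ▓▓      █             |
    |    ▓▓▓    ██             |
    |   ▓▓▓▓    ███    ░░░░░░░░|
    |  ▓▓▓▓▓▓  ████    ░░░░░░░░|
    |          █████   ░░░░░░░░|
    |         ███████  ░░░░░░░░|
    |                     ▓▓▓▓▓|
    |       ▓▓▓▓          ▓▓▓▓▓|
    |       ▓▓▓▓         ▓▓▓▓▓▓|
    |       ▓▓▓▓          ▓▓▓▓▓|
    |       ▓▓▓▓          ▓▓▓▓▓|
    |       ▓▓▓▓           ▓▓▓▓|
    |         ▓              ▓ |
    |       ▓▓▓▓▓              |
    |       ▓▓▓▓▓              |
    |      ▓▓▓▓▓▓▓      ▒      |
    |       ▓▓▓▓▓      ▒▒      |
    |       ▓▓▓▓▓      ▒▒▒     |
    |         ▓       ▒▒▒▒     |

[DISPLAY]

   ┃+                               
   ┃                                
   ┃                                
   ┃                                
   ┃                                
   ┃                               *
   ┃                     ~        * 
┏━━━━━━━━━━━━━━━━━━━━━━━━━━━━━━━━━━━
┃ ImageViewer                       
┠───────────────────────────────────
┃     ▓                             
┃    ▓▓      █                      
┃    ▓▓▓    ██                      
┃   ▓▓▓▓    ███    ░░░░░░░░         
┃  ▓▓▓▓▓▓  ████    ░░░░░░░░         
┃          █████   ░░░░░░░░         
┃         ███████  ░░░░░░░░         
┃                     ▓▓▓▓▓         
┃       ▓▓▓▓          ▓▓▓▓▓         
┃       ▓▓▓▓         ▓▓▓▓▓▓         
┃       ▓▓▓▓          ▓▓▓▓▓         
┗━━━━━━━━━━━━━━━━━━━━━━━━━━━━━━━━━━━


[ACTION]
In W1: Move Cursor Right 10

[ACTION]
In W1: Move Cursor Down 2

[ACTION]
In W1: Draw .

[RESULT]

   ┃                                
   ┃                                
   ┃          .                     
   ┃                                
   ┃                                
   ┃                               *
   ┃                     ~        * 
┏━━━━━━━━━━━━━━━━━━━━━━━━━━━━━━━━━━━
┃ ImageViewer                       
┠───────────────────────────────────
┃     ▓                             
┃    ▓▓      █                      
┃    ▓▓▓    ██                      
┃   ▓▓▓▓    ███    ░░░░░░░░         
┃  ▓▓▓▓▓▓  ████    ░░░░░░░░         
┃          █████   ░░░░░░░░         
┃         ███████  ░░░░░░░░         
┃                     ▓▓▓▓▓         
┃       ▓▓▓▓          ▓▓▓▓▓         
┃       ▓▓▓▓         ▓▓▓▓▓▓         
┃       ▓▓▓▓          ▓▓▓▓▓         
┗━━━━━━━━━━━━━━━━━━━━━━━━━━━━━━━━━━━


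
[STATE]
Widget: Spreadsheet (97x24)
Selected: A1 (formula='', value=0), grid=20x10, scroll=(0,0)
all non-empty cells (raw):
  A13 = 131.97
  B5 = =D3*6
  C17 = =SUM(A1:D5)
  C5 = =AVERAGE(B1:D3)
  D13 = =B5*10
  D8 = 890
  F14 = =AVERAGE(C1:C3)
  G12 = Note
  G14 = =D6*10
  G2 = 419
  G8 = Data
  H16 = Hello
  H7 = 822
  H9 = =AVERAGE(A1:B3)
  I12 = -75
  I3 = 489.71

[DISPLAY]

A1:                                                                                              
       A       B       C       D       E       F       G       H       I       J                 
-------------------------------------------------------------------------------------------------
  1      [0]       0       0       0       0       0       0       0       0       0             
  2        0       0       0       0       0       0     419       0       0       0             
  3        0       0       0       0       0       0       0       0  489.71       0             
  4        0       0       0       0       0       0       0       0       0       0             
  5        0       0       0       0       0       0       0       0       0       0             
  6        0       0       0       0       0       0       0       0       0       0             
  7        0       0       0       0       0       0       0     822       0       0             
  8        0       0       0     890       0       0Data           0       0       0             
  9        0       0       0       0       0       0       0       0       0       0             
 10        0       0       0       0       0       0       0       0       0       0             
 11        0       0       0       0       0       0       0       0       0       0             
 12        0       0       0       0       0       0Note           0     -75       0             
 13   131.97       0       0       0       0       0       0       0       0       0             
 14        0       0       0       0       0       0       0       0       0       0             
 15        0       0       0       0       0       0       0       0       0       0             
 16        0       0       0       0       0       0       0Hello          0       0             
 17        0       0       0       0       0       0       0       0       0       0             
 18        0       0       0       0       0       0       0       0       0       0             
 19        0       0       0       0       0       0       0       0       0       0             
 20        0       0       0       0       0       0       0       0       0       0             
                                                                                                 


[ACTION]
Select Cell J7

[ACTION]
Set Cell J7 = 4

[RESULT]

J7: 4                                                                                            
       A       B       C       D       E       F       G       H       I       J                 
-------------------------------------------------------------------------------------------------
  1        0       0       0       0       0       0       0       0       0       0             
  2        0       0       0       0       0       0     419       0       0       0             
  3        0       0       0       0       0       0       0       0  489.71       0             
  4        0       0       0       0       0       0       0       0       0       0             
  5        0       0       0       0       0       0       0       0       0       0             
  6        0       0       0       0       0       0       0       0       0       0             
  7        0       0       0       0       0       0       0     822       0     [4]             
  8        0       0       0     890       0       0Data           0       0       0             
  9        0       0       0       0       0       0       0       0       0       0             
 10        0       0       0       0       0       0       0       0       0       0             
 11        0       0       0       0       0       0       0       0       0       0             
 12        0       0       0       0       0       0Note           0     -75       0             
 13   131.97       0       0       0       0       0       0       0       0       0             
 14        0       0       0       0       0       0       0       0       0       0             
 15        0       0       0       0       0       0       0       0       0       0             
 16        0       0       0       0       0       0       0Hello          0       0             
 17        0       0       0       0       0       0       0       0       0       0             
 18        0       0       0       0       0       0       0       0       0       0             
 19        0       0       0       0       0       0       0       0       0       0             
 20        0       0       0       0       0       0       0       0       0       0             
                                                                                                 


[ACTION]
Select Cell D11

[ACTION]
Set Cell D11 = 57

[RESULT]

D11: 57                                                                                          
       A       B       C       D       E       F       G       H       I       J                 
-------------------------------------------------------------------------------------------------
  1        0       0       0       0       0       0       0       0       0       0             
  2        0       0       0       0       0       0     419       0       0       0             
  3        0       0       0       0       0       0       0       0  489.71       0             
  4        0       0       0       0       0       0       0       0       0       0             
  5        0       0       0       0       0       0       0       0       0       0             
  6        0       0       0       0       0       0       0       0       0       0             
  7        0       0       0       0       0       0       0     822       0       4             
  8        0       0       0     890       0       0Data           0       0       0             
  9        0       0       0       0       0       0       0       0       0       0             
 10        0       0       0       0       0       0       0       0       0       0             
 11        0       0       0    [57]       0       0       0       0       0       0             
 12        0       0       0       0       0       0Note           0     -75       0             
 13   131.97       0       0       0       0       0       0       0       0       0             
 14        0       0       0       0       0       0       0       0       0       0             
 15        0       0       0       0       0       0       0       0       0       0             
 16        0       0       0       0       0       0       0Hello          0       0             
 17        0       0       0       0       0       0       0       0       0       0             
 18        0       0       0       0       0       0       0       0       0       0             
 19        0       0       0       0       0       0       0       0       0       0             
 20        0       0       0       0       0       0       0       0       0       0             
                                                                                                 
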